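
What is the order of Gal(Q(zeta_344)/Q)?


|Gal(Q(zeta_344)/Q)| = phi(344)
= 168

168


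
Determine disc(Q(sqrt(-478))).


For K = Q(sqrt(d)) with d squarefree: disc(K) = d if d = 1 mod 4, and disc(K) = 4d if d = 2 or 3 mod 4.
Here d = -478, and d mod 4 = 2.
d = 2 mod 4, not 1 (O_K = Z[sqrt(d)]), so disc(K) = 4d = 4 * (-478) = -1912

-1912


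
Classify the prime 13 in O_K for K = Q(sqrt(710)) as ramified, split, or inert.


K = Q(sqrt(710)). Since d mod 4 = 2, disc(K) = 2840.
Check p | disc: 2840 mod 13 = 6.
p does not divide disc. Compute Legendre symbol (d/p):
8^((13-1)/2) mod 13 = -1
(d/p) = -1, so p is inert: (p) stays prime with e=1, f=2, g=1.
Therefore p is inert.

inert


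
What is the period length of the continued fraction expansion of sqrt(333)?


Run the CF algorithm for sqrt(333).
a_0 = floor(sqrt(333)) = 18; set m_0=0, q_0=1.
Recurrence: m' = q*a - m,  q' = (d - m'^2)/q,  a' = floor((a_0 + m')/q').
  step 1: m=18, q=9, a=4
  step 2: m=18, q=1, a=36
a_2 = 2*a_0 = 36, so the period closes here.
sqrt(333) = [18; 4, 36]
Period length = 2

2


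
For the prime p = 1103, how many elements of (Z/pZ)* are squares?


For prime p, the number of non-zero quadratic residues is (p-1)/2.
= (1103-1)/2
= 551

551


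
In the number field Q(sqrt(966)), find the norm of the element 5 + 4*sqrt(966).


N(a + b*sqrt(d)) = a^2 - d*b^2
= (5)^2 - (966)*(4)^2
= 25 - 15456
= -15431

-15431


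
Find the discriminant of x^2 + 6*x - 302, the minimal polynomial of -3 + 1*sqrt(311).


The element -3 + 1*sqrt(311) has minimal polynomial:
x^2 + 6*x - 302
Discriminant = (6)^2 - 4*(-302)
= 36 + 1208
= 1244

1244


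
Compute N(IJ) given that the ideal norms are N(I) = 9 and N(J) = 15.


N(IJ) = N(I) * N(J)
= 9 * 15
= 135

135


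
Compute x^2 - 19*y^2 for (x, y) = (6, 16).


x^2 - d*y^2
= 6^2 - 19*16^2
= 36 - 4864
= -4828

-4828


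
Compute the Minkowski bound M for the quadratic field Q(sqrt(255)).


d = 255, d mod 4 = 3, so disc(K) = 4d = 1020; |disc(K)| = 1020
Real quadratic field, so n = 2, s = r2 = 0, r1 = 2
M = (n!/n^n) * (4/pi)^s * sqrt(|disc(K)|) = (2!/2^2) * (4/pi)^0 * sqrt(1020)
= 0.5 * 1.000000 * 31.937439
= 15.9687

15.9687


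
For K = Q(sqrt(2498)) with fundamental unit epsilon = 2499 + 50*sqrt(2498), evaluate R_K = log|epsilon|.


epsilon = 2499 + 50*sqrt(2498)
= 4997.9998
R = ln(4997.9998)
= 8.5168

8.5168


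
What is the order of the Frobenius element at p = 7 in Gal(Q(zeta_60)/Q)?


The Frobenius at p in Gal(Q(zeta_n)/Q) = (Z/nZ)* is the class of p, so its order is ord_60(7), the smallest k >= 1 with 7^k = 1 mod 60.
n = 60 = 2^2 * 3 * 5, phi(60) = 16; the order divides phi(n).
Divisors of 16: 1, 2, 4, 8, 16
Repeated squaring mod 60: 7^1 = 7, 7^2 = 49, 7^4 = 1, 7^8 = 1, 7^16 = 1
Test divisors in increasing order:
  k=1: 7^1 = 7 mod 60
  k=2: 7^2 = 49 mod 60
  k=4: 7^4 = 1 mod 60  <- first divisor giving 1
Order = 4

4


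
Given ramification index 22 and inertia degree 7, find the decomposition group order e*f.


|D_P| = e * f
= 22 * 7
= 154

154


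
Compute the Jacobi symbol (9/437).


Compute (9/437) via quadratic reciprocity:
  reciprocity: (9/437) -> +(437/9)
  reduce: (5/9)
  reciprocity: (5/9) -> +(9/5)
  reduce: (4/5)
  pull out 2: (2/5) = -1  (since 5 mod 8 = 5)
  pull out 2: (2/5) = -1  (since 5 mod 8 = 5)
  (1/5) = 1
Product of signs = 1

1


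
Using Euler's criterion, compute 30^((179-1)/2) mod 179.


p = 179 is prime and the exponent is (p-1)/2 = 89, so by Euler's criterion 30^89 = (30/179) = +1 or -1 mod 179.
Compute by square-and-multiply:
  89 = 64 + 16 + 8 + 1 (binary 1011001)
  Repeated squaring mod 179: 30^1 = 30, 30^2 = 5, 30^4 = 25, 30^8 = 88, 30^16 = 47, 30^32 = 61, 30^64 = 141
  30^89 = 30^64 * 30^16 * 30^8 * 30^1 = 141 * 47 * 88 * 30 mod 179
    141 * 47 = 6627 = 4 mod 179
    4 * 88 = 352 = 173 mod 179
    173 * 30 = 5190 = 178 mod 179
  30^89 = 178 mod 179
Result 178 = p - 1 = -1 mod 179: 30 is a quadratic non-residue mod 179. As a residue in [0, p-1] the value is 178.
30^89 mod 179 = 178

178


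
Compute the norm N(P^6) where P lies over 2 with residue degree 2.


N(P^a) = p^(a*f)
= 2^(6*2)
= 2^12
= 4096

4096


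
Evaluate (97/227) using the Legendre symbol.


p = 227 is prime, so compute (97/227) with the reciprocity algorithm (Jacobi-symbol steps: pull out 2s via (2/n), flip via reciprocity, reduce):
  reciprocity: (97/227) -> +(227/97)
  reduce: (33/97)
  reciprocity: (33/97) -> +(97/33)
  reduce: (31/33)
  reciprocity: (31/33) -> +(33/31)
  reduce: (2/31)
  pull out 2: (2/31) = +1  (since 31 mod 8 = 7)
  (1/31) = 1
Product of signs = 1
(97/227) = 1

1


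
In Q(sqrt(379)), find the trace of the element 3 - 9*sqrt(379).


Tr(a + b*sqrt(d)) = (a + b*sqrt(d)) + (a - b*sqrt(d)) = 2a
= 2 * (3)
= 6

6


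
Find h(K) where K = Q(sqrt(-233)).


K = Q(sqrt(-233)). d mod 4 = 3, so D = disc(K) = 4d = -932
h(K) equals the number of primitive reduced positive-definite forms (a, b, c) = a*x^2 + b*x*y + c*y^2 with b^2 - 4ac = D,
where reduced means |b| <= a <= c, with b >= 0 whenever |b| = a or a = c, and primitive means gcd(a, b, c) = 1.
Reduced forces 3a^2 <= |D| = 932, so 1 <= a <= 17; b must have the parity of D, and c = (b^2 - D)/(4a) must be an integer >= a.
Enumerate a = 1..17, b in [-a, a]:
  a=1: (1, 0, 233)  [1]
  a=2: (2, 2, 117)  [1]
  a=3: (3, -2, 78), (3, 2, 78)  [2]
  a=4..5: none
  a=6: (6, -2, 39), (6, 2, 39)  [2]
  a=7..8: none
  a=9: (9, -2, 26), (9, 2, 26)  [2]
  a=10: none
  a=11: (11, -6, 22), (11, 6, 22)  [2]
  a=12: none
  a=13: (13, -2, 18), (13, 2, 18)  [2]
  a=14..17: none
Total reduced forms: 1 + 1 + 2 + 2 + 2 + 2 + 2 = 12
h = 12

12


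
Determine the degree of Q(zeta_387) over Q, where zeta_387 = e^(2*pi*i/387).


The degree equals Euler's totient phi(387).
387 = 3^2 * 43
phi(387) = 252

252


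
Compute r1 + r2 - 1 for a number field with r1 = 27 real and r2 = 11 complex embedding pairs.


By Dirichlet's unit theorem:
rank = r1 + r2 - 1
= 27 + 11 - 1
= 37

37


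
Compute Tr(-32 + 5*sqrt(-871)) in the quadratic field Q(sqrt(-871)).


Tr(a + b*sqrt(d)) = (a + b*sqrt(d)) + (a - b*sqrt(d)) = 2a
= 2 * (-32)
= -64

-64


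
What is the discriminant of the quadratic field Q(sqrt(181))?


For K = Q(sqrt(d)) with d squarefree: disc(K) = d if d = 1 mod 4, and disc(K) = 4d if d = 2 or 3 mod 4.
Here d = 181, and d mod 4 = 1.
d = 1 mod 4 (O_K = Z[(1+sqrt(d))/2]), so disc(K) = d = 181

181


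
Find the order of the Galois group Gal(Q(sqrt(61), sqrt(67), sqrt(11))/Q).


The 3 square roots of distinct primes are multiplicatively independent over Q,
so [K:Q] = 2^3 and Gal(K/Q) is isomorphic to (Z/2Z)^3.
|Gal| = 2^3 = 8

8


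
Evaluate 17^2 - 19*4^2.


x^2 - d*y^2
= 17^2 - 19*4^2
= 289 - 304
= -15

-15


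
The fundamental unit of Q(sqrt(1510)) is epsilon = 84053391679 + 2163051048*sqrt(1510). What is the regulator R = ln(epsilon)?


epsilon = 84053391679 + 2163051048*sqrt(1510)
= 1.6811e+11
R = ln(1.6811e+11)
= 25.8479

25.8479


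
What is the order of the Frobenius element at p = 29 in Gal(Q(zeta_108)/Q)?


The Frobenius at p in Gal(Q(zeta_n)/Q) = (Z/nZ)* is the class of p, so its order is ord_108(29), the smallest k >= 1 with 29^k = 1 mod 108.
n = 108 = 2^2 * 3^3, phi(108) = 36; the order divides phi(n).
Divisors of 36: 1, 2, 3, 4, 6, 9, 12, 18, 36
Repeated squaring mod 108: 29^1 = 29, 29^2 = 85, 29^4 = 97, 29^8 = 13, 29^16 = 61, 29^32 = 49
Test divisors in increasing order:
  k=1: 29^1 = 29 mod 108
  k=2: 29^2 = 85 mod 108
  k=3: 29^3 = 85 * 29 = 89 mod 108
  k=4: 29^4 = 97 mod 108
  k=6: 29^6 = 97 * 85 = 37 mod 108
  k=9: 29^9 = 13 * 29 = 53 mod 108
  k=12: 29^12 = 13 * 97 = 73 mod 108
  k=18: 29^18 = 61 * 85 = 1 mod 108  <- first divisor giving 1
Order = 18

18


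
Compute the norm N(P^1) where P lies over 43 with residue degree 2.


N(P^a) = p^(a*f)
= 43^(1*2)
= 43^2
= 1849

1849


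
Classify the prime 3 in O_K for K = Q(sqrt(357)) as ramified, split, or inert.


K = Q(sqrt(357)). Since d mod 4 = 1, disc(K) = 357.
Check p | disc: 357 mod 3 = 0.
p divides disc, so p ramifies: (p) = P^2 with e=2, f=1, g=1.
Therefore p is ramified.

ramified


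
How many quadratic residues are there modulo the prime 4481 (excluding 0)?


For prime p, the number of non-zero quadratic residues is (p-1)/2.
= (4481-1)/2
= 2240

2240


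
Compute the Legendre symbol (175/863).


p = 863 is prime, so compute (175/863) with the reciprocity algorithm (Jacobi-symbol steps: pull out 2s via (2/n), flip via reciprocity, reduce):
  reciprocity: (175/863) -> -(863/175)
  reduce: (163/175)
  reciprocity: (163/175) -> -(175/163)
  reduce: (12/163)
  pull out 2: (2/163) = -1  (since 163 mod 8 = 3)
  pull out 2: (2/163) = -1  (since 163 mod 8 = 3)
  reciprocity: (3/163) -> -(163/3)
  reduce: (1/3)
  (1/3) = 1
Product of signs = -1
(175/863) = -1

-1


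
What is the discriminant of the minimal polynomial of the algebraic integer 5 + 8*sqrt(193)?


The element 5 + 8*sqrt(193) has minimal polynomial:
x^2 - 10*x - 12327
Discriminant = (-10)^2 - 4*(-12327)
= 100 + 49308
= 49408

49408


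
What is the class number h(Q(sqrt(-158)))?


K = Q(sqrt(-158)). d mod 4 = 2, so D = disc(K) = 4d = -632
h(K) equals the number of primitive reduced positive-definite forms (a, b, c) = a*x^2 + b*x*y + c*y^2 with b^2 - 4ac = D,
where reduced means |b| <= a <= c, with b >= 0 whenever |b| = a or a = c, and primitive means gcd(a, b, c) = 1.
Reduced forces 3a^2 <= |D| = 632, so 1 <= a <= 14; b must have the parity of D, and c = (b^2 - D)/(4a) must be an integer >= a.
Enumerate a = 1..14, b in [-a, a]:
  a=1: (1, 0, 158)  [1]
  a=2: (2, 0, 79)  [1]
  a=3: (3, -2, 53), (3, 2, 53)  [2]
  a=4..5: none
  a=6: (6, -4, 27), (6, 4, 27)  [2]
  a=7..8: none
  a=9: (9, -4, 18), (9, 4, 18)  [2]
  a=10..14: none
Total reduced forms: 1 + 1 + 2 + 2 + 2 = 8
h = 8

8


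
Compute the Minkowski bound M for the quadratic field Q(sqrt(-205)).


d = -205, d mod 4 = 3, so disc(K) = 4d = -820; |disc(K)| = 820
Imaginary quadratic field, so n = 2, s = r2 = 1, r1 = 0
M = (n!/n^n) * (4/pi)^s * sqrt(|disc(K)|) = (2!/2^2) * (4/pi)^1 * sqrt(820)
= 0.5 * 1.273240 * 28.635642
= 18.2300

18.2300


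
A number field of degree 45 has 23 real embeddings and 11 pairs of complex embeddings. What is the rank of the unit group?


By Dirichlet's unit theorem:
rank = r1 + r2 - 1
= 23 + 11 - 1
= 33

33


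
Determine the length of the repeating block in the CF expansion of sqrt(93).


Run the CF algorithm for sqrt(93).
a_0 = floor(sqrt(93)) = 9; set m_0=0, q_0=1.
Recurrence: m' = q*a - m,  q' = (d - m'^2)/q,  a' = floor((a_0 + m')/q').
  step 1: m=9, q=12, a=1
  step 2: m=3, q=7, a=1
  step 3: m=4, q=11, a=1
  step 4: m=7, q=4, a=4
  step 5: m=9, q=3, a=6
  step 6: m=9, q=4, a=4
  step 7: m=7, q=11, a=1
  step 8: m=4, q=7, a=1
  step 9: m=3, q=12, a=1
  step 10: m=9, q=1, a=18
a_10 = 2*a_0 = 18, so the period closes here.
sqrt(93) = [9; 1, 1, 1, 4, 6, 4, 1, 1, 1, 18]
Period length = 10

10


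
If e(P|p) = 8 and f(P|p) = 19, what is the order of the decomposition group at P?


|D_P| = e * f
= 8 * 19
= 152

152


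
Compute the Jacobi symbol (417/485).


Compute (417/485) via quadratic reciprocity:
  reciprocity: (417/485) -> +(485/417)
  reduce: (68/417)
  pull out 2: (2/417) = +1  (since 417 mod 8 = 1)
  pull out 2: (2/417) = +1  (since 417 mod 8 = 1)
  reciprocity: (17/417) -> +(417/17)
  reduce: (9/17)
  reciprocity: (9/17) -> +(17/9)
  reduce: (8/9)
  pull out 2: (2/9) = +1  (since 9 mod 8 = 1)
  pull out 2: (2/9) = +1  (since 9 mod 8 = 1)
  pull out 2: (2/9) = +1  (since 9 mod 8 = 1)
  (1/9) = 1
Product of signs = 1

1


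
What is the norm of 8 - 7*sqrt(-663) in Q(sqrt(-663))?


N(a + b*sqrt(d)) = a^2 - d*b^2
= (8)^2 - (-663)*(-7)^2
= 64 + 32487
= 32551

32551


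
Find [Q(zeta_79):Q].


The degree equals Euler's totient phi(79).
79 = 79
phi(79) = 78

78


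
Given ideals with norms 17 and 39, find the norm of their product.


N(IJ) = N(I) * N(J)
= 17 * 39
= 663

663


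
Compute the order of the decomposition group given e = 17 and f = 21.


|D_P| = e * f
= 17 * 21
= 357

357


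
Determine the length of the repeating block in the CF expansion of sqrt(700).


Run the CF algorithm for sqrt(700).
a_0 = floor(sqrt(700)) = 26; set m_0=0, q_0=1.
Recurrence: m' = q*a - m,  q' = (d - m'^2)/q,  a' = floor((a_0 + m')/q').
  step 1: m=26, q=24, a=2
  step 2: m=22, q=9, a=5
  step 3: m=23, q=19, a=2
  step 4: m=15, q=25, a=1
  step 5: m=10, q=24, a=1
  step 6: m=14, q=21, a=1
  step 7: m=7, q=31, a=1
  step 8: m=24, q=4, a=12
  step 9: m=24, q=31, a=1
  step 10: m=7, q=21, a=1
  step 11: m=14, q=24, a=1
  step 12: m=10, q=25, a=1
  step 13: m=15, q=19, a=2
  step 14: m=23, q=9, a=5
  step 15: m=22, q=24, a=2
  step 16: m=26, q=1, a=52
a_16 = 2*a_0 = 52, so the period closes here.
sqrt(700) = [26; 2, 5, 2, 1, 1, 1, 1, 12, 1, 1, 1, 1, 2, 5, 2, 52]
Period length = 16

16


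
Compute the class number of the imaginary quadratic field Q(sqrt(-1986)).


K = Q(sqrt(-1986)). d mod 4 = 2, so D = disc(K) = 4d = -7944
h(K) equals the number of primitive reduced positive-definite forms (a, b, c) = a*x^2 + b*x*y + c*y^2 with b^2 - 4ac = D,
where reduced means |b| <= a <= c, with b >= 0 whenever |b| = a or a = c, and primitive means gcd(a, b, c) = 1.
Reduced forces 3a^2 <= |D| = 7944, so 1 <= a <= 51; b must have the parity of D, and c = (b^2 - D)/(4a) must be an integer >= a.
Enumerate a = 1..51, b in [-a, a]:
  a=1: (1, 0, 1986)  [1]
  a=2: (2, 0, 993)  [1]
  a=3: (3, 0, 662)  [1]
  a=4: none
  a=5: (5, -4, 398), (5, 4, 398)  [2]
  a=6: (6, 0, 331)  [1]
  a=7: (7, -6, 285), (7, 6, 285)  [2]
  a=8..9: none
  a=10: (10, -4, 199), (10, 4, 199)  [2]
  a=11: (11, -8, 182), (11, 8, 182)  [2]
  a=12: none
  a=13: (13, -8, 154), (13, 8, 154)  [2]
  a=14: (14, -8, 143), (14, 8, 143)  [2]
  a=15: (15, -6, 133), (15, 6, 133)  [2]
  a=16..18: none
  a=19: (19, -6, 105), (19, 6, 105)  [2]
  a=20: none
  a=21: (21, -6, 95), (21, 6, 95)  [2]
  a=22: (22, -8, 91), (22, 8, 91)  [2]
  a=23..24: none
  a=25: (25, -16, 82), (25, 16, 82)  [2]
  a=26: (26, -8, 77), (26, 8, 77)  [2]
  a=27..29: none
  a=30: (30, -24, 71), (30, 24, 71)  [2]
  a=31..32: none
  a=33: (33, -30, 67), (33, 30, 67)  [2]
  a=34: none
  a=35: (35, -34, 65), (35, -6, 57), (35, 6, 57), (35, 34, 65)  [4]
  a=36: none
  a=37: (37, -14, 55), (37, 14, 55)  [2]
  a=38: (38, -32, 59), (38, 32, 59)  [2]
  a=39: (39, -18, 53), (39, 18, 53)  [2]
  a=40: none
  a=41: (41, -16, 50), (41, 16, 50)  [2]
  a=42: (42, -36, 55), (42, 36, 55)  [2]
  a=43: (43, -22, 49), (43, 22, 49)  [2]
  a=44..51: none
Total reduced forms: 1 + 1 + 1 + 2 + 1 + 2 + 2 + 2 + 2 + 2 + 2 + 2 + 2 + 2 + 2 + 2 + 2 + 2 + 4 + 2 + 2 + 2 + 2 + 2 + 2 = 48
h = 48

48


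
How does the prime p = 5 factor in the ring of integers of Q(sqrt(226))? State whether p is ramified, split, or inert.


K = Q(sqrt(226)). Since d mod 4 = 2, disc(K) = 904.
Check p | disc: 904 mod 5 = 4.
p does not divide disc. Compute Legendre symbol (d/p):
1^((5-1)/2) mod 5 = 1
(d/p) = 1, so p splits: (p) = P*P' with e=1, f=1, g=2.
Therefore p is split.

split


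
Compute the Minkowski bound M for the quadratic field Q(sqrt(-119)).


d = -119, d mod 4 = 1, so disc(K) = d = -119; |disc(K)| = 119
Imaginary quadratic field, so n = 2, s = r2 = 1, r1 = 0
M = (n!/n^n) * (4/pi)^s * sqrt(|disc(K)|) = (2!/2^2) * (4/pi)^1 * sqrt(119)
= 0.5 * 1.273240 * 10.908712
= 6.9447

6.9447


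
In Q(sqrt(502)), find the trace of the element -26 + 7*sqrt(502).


Tr(a + b*sqrt(d)) = (a + b*sqrt(d)) + (a - b*sqrt(d)) = 2a
= 2 * (-26)
= -52

-52


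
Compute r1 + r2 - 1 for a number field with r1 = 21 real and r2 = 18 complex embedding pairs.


By Dirichlet's unit theorem:
rank = r1 + r2 - 1
= 21 + 18 - 1
= 38

38


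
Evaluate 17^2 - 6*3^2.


x^2 - d*y^2
= 17^2 - 6*3^2
= 289 - 54
= 235

235


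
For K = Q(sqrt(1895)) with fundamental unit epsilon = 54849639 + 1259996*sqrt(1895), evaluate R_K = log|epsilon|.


epsilon = 54849639 + 1259996*sqrt(1895)
= 1.0970e+08
R = ln(1.0970e+08)
= 18.5133

18.5133


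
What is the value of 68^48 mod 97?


p = 97 is prime and the exponent is (p-1)/2 = 48, so by Euler's criterion 68^48 = (68/97) = +1 or -1 mod 97.
Compute by square-and-multiply:
  48 = 32 + 16 (binary 110000)
  Repeated squaring mod 97: 68^1 = 68, 68^2 = 65, 68^4 = 54, 68^8 = 6, 68^16 = 36, 68^32 = 35
  68^48 = 68^32 * 68^16 = 35 * 36 mod 97
    35 * 36 = 1260 = 96 mod 97
  68^48 = 96 mod 97
Result 96 = p - 1 = -1 mod 97: 68 is a quadratic non-residue mod 97. As a residue in [0, p-1] the value is 96.
68^48 mod 97 = 96

96


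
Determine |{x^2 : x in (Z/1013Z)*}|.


For prime p, the number of non-zero quadratic residues is (p-1)/2.
= (1013-1)/2
= 506

506


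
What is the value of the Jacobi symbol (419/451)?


Compute (419/451) via quadratic reciprocity:
  reciprocity: (419/451) -> -(451/419)
  reduce: (32/419)
  pull out 2: (2/419) = -1  (since 419 mod 8 = 3)
  pull out 2: (2/419) = -1  (since 419 mod 8 = 3)
  pull out 2: (2/419) = -1  (since 419 mod 8 = 3)
  pull out 2: (2/419) = -1  (since 419 mod 8 = 3)
  pull out 2: (2/419) = -1  (since 419 mod 8 = 3)
  (1/419) = 1
Product of signs = 1

1


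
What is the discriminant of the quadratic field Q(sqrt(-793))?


For K = Q(sqrt(d)) with d squarefree: disc(K) = d if d = 1 mod 4, and disc(K) = 4d if d = 2 or 3 mod 4.
Here d = -793, and d mod 4 = 3.
d = 3 mod 4, not 1 (O_K = Z[sqrt(d)]), so disc(K) = 4d = 4 * (-793) = -3172

-3172


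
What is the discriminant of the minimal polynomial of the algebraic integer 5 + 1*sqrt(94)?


The element 5 + 1*sqrt(94) has minimal polynomial:
x^2 - 10*x - 69
Discriminant = (-10)^2 - 4*(-69)
= 100 + 276
= 376

376


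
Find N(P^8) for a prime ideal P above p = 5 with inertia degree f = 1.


N(P^a) = p^(a*f)
= 5^(8*1)
= 5^8
= 390625

390625


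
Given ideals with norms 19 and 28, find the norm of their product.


N(IJ) = N(I) * N(J)
= 19 * 28
= 532

532


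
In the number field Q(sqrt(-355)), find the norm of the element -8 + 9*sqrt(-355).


N(a + b*sqrt(d)) = a^2 - d*b^2
= (-8)^2 - (-355)*(9)^2
= 64 + 28755
= 28819

28819


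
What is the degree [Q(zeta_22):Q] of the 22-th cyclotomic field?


The degree equals Euler's totient phi(22).
22 = 2 * 11
phi(22) = 10

10


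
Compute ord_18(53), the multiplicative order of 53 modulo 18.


We want ord_18(53), the smallest k >= 1 with 53^k = 1 mod 18.
n = 18 = 2 * 3^2, phi(18) = 6; the order divides phi(n).
Divisors of 6: 1, 2, 3, 6
Repeated squaring mod 18: 53^1 = 17, 53^2 = 1, 53^4 = 1
Test divisors in increasing order:
  k=1: 53^1 = 17 mod 18
  k=2: 53^2 = 1 mod 18  <- first divisor giving 1
Order = 2

2


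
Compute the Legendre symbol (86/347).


p = 347 is prime, so compute (86/347) with the reciprocity algorithm (Jacobi-symbol steps: pull out 2s via (2/n), flip via reciprocity, reduce):
  pull out 2: (2/347) = -1  (since 347 mod 8 = 3)
  reciprocity: (43/347) -> -(347/43)
  reduce: (3/43)
  reciprocity: (3/43) -> -(43/3)
  reduce: (1/3)
  (1/3) = 1
Product of signs = -1
(86/347) = -1

-1


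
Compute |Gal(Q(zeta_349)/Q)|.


|Gal(Q(zeta_349)/Q)| = phi(349)
= 348

348


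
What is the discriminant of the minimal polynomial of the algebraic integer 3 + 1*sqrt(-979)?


The element 3 + 1*sqrt(-979) has minimal polynomial:
x^2 - 6*x + 988
Discriminant = (-6)^2 - 4*(988)
= 36 - 3952
= -3916

-3916


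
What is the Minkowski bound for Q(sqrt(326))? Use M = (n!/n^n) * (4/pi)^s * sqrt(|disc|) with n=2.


d = 326, d mod 4 = 2, so disc(K) = 4d = 1304; |disc(K)| = 1304
Real quadratic field, so n = 2, s = r2 = 0, r1 = 2
M = (n!/n^n) * (4/pi)^s * sqrt(|disc(K)|) = (2!/2^2) * (4/pi)^0 * sqrt(1304)
= 0.5 * 1.000000 * 36.110940
= 18.0555

18.0555


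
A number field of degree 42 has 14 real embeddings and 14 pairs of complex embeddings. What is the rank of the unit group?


By Dirichlet's unit theorem:
rank = r1 + r2 - 1
= 14 + 14 - 1
= 27

27


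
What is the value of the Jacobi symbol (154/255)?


Compute (154/255) via quadratic reciprocity:
  pull out 2: (2/255) = +1  (since 255 mod 8 = 7)
  reciprocity: (77/255) -> +(255/77)
  reduce: (24/77)
  pull out 2: (2/77) = -1  (since 77 mod 8 = 5)
  pull out 2: (2/77) = -1  (since 77 mod 8 = 5)
  pull out 2: (2/77) = -1  (since 77 mod 8 = 5)
  reciprocity: (3/77) -> +(77/3)
  reduce: (2/3)
  pull out 2: (2/3) = -1  (since 3 mod 8 = 3)
  (1/3) = 1
Product of signs = 1

1


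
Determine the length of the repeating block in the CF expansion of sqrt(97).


Run the CF algorithm for sqrt(97).
a_0 = floor(sqrt(97)) = 9; set m_0=0, q_0=1.
Recurrence: m' = q*a - m,  q' = (d - m'^2)/q,  a' = floor((a_0 + m')/q').
  step 1: m=9, q=16, a=1
  step 2: m=7, q=3, a=5
  step 3: m=8, q=11, a=1
  step 4: m=3, q=8, a=1
  step 5: m=5, q=9, a=1
  step 6: m=4, q=9, a=1
  step 7: m=5, q=8, a=1
  step 8: m=3, q=11, a=1
  step 9: m=8, q=3, a=5
  step 10: m=7, q=16, a=1
  step 11: m=9, q=1, a=18
a_11 = 2*a_0 = 18, so the period closes here.
sqrt(97) = [9; 1, 5, 1, 1, 1, 1, 1, 1, 5, 1, 18]
Period length = 11

11


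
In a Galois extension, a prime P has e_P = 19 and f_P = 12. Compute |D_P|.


|D_P| = e * f
= 19 * 12
= 228

228


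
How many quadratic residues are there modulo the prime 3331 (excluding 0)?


For prime p, the number of non-zero quadratic residues is (p-1)/2.
= (3331-1)/2
= 1665

1665


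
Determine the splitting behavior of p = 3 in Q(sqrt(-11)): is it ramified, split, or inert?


K = Q(sqrt(-11)). Since d mod 4 = 1, disc(K) = -11.
Check p | disc: -11 mod 3 = 1.
p does not divide disc. Compute Legendre symbol (d/p):
1^((3-1)/2) mod 3 = 1
(d/p) = 1, so p splits: (p) = P*P' with e=1, f=1, g=2.
Therefore p is split.

split


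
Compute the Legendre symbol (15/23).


p = 23 is prime, so compute (15/23) with the reciprocity algorithm (Jacobi-symbol steps: pull out 2s via (2/n), flip via reciprocity, reduce):
  reciprocity: (15/23) -> -(23/15)
  reduce: (8/15)
  pull out 2: (2/15) = +1  (since 15 mod 8 = 7)
  pull out 2: (2/15) = +1  (since 15 mod 8 = 7)
  pull out 2: (2/15) = +1  (since 15 mod 8 = 7)
  (1/15) = 1
Product of signs = -1
(15/23) = -1

-1


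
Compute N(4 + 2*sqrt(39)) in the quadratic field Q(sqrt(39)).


N(a + b*sqrt(d)) = a^2 - d*b^2
= (4)^2 - (39)*(2)^2
= 16 - 156
= -140

-140


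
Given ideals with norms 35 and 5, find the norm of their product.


N(IJ) = N(I) * N(J)
= 35 * 5
= 175

175


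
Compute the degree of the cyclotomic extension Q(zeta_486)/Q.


The degree equals Euler's totient phi(486).
486 = 2 * 3^5
phi(486) = 162

162


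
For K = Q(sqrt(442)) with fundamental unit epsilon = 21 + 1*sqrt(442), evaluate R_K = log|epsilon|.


epsilon = 21 + 1*sqrt(442)
= 42.0238
R = ln(42.0238)
= 3.7382

3.7382


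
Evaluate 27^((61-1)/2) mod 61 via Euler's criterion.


p = 61 is prime and the exponent is (p-1)/2 = 30, so by Euler's criterion 27^30 = (27/61) = +1 or -1 mod 61.
Compute by square-and-multiply:
  30 = 16 + 8 + 4 + 2 (binary 11110)
  Repeated squaring mod 61: 27^1 = 27, 27^2 = 58, 27^4 = 9, 27^8 = 20, 27^16 = 34
  27^30 = 27^16 * 27^8 * 27^4 * 27^2 = 34 * 20 * 9 * 58 mod 61
    34 * 20 = 680 = 9 mod 61
    9 * 9 = 81 = 20 mod 61
    20 * 58 = 1160 = 1 mod 61
  27^30 = 1 mod 61
Result 1: 27 is a quadratic residue mod 61.
27^30 mod 61 = 1

1


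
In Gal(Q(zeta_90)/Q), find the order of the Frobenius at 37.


The Frobenius at p in Gal(Q(zeta_n)/Q) = (Z/nZ)* is the class of p, so its order is ord_90(37), the smallest k >= 1 with 37^k = 1 mod 90.
n = 90 = 2 * 3^2 * 5, phi(90) = 24; the order divides phi(n).
Divisors of 24: 1, 2, 3, 4, 6, 8, 12, 24
Repeated squaring mod 90: 37^1 = 37, 37^2 = 19, 37^4 = 1, 37^8 = 1, 37^16 = 1
Test divisors in increasing order:
  k=1: 37^1 = 37 mod 90
  k=2: 37^2 = 19 mod 90
  k=3: 37^3 = 19 * 37 = 73 mod 90
  k=4: 37^4 = 1 mod 90  <- first divisor giving 1
Order = 4

4


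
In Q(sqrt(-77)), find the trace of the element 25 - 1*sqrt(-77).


Tr(a + b*sqrt(d)) = (a + b*sqrt(d)) + (a - b*sqrt(d)) = 2a
= 2 * (25)
= 50

50


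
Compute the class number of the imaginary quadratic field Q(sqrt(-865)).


K = Q(sqrt(-865)). d mod 4 = 3, so D = disc(K) = 4d = -3460
h(K) equals the number of primitive reduced positive-definite forms (a, b, c) = a*x^2 + b*x*y + c*y^2 with b^2 - 4ac = D,
where reduced means |b| <= a <= c, with b >= 0 whenever |b| = a or a = c, and primitive means gcd(a, b, c) = 1.
Reduced forces 3a^2 <= |D| = 3460, so 1 <= a <= 33; b must have the parity of D, and c = (b^2 - D)/(4a) must be an integer >= a.
Enumerate a = 1..33, b in [-a, a]:
  a=1: (1, 0, 865)  [1]
  a=2: (2, 2, 433)  [1]
  a=3..4: none
  a=5: (5, 0, 173)  [1]
  a=6..9: none
  a=10: (10, 10, 89)  [1]
  a=11: (11, -4, 79), (11, 4, 79)  [2]
  a=12..16: none
  a=17: (17, -12, 53), (17, 12, 53)  [2]
  a=18: none
  a=19: (19, -6, 46), (19, 6, 46)  [2]
  a=20..21: none
  a=22: (22, -18, 43), (22, 18, 43)  [2]
  a=23: (23, -6, 38), (23, 6, 38)  [2]
  a=24..28: none
  a=29: (29, -22, 34), (29, 22, 34)  [2]
  a=30..33: none
Total reduced forms: 1 + 1 + 1 + 1 + 2 + 2 + 2 + 2 + 2 + 2 = 16
h = 16

16


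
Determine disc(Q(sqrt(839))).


For K = Q(sqrt(d)) with d squarefree: disc(K) = d if d = 1 mod 4, and disc(K) = 4d if d = 2 or 3 mod 4.
Here d = 839, and d mod 4 = 3.
d = 3 mod 4, not 1 (O_K = Z[sqrt(d)]), so disc(K) = 4d = 4 * (839) = 3356

3356


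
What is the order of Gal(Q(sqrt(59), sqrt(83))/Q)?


The 2 square roots of distinct primes are multiplicatively independent over Q,
so [K:Q] = 2^2 and Gal(K/Q) is isomorphic to (Z/2Z)^2.
|Gal| = 2^2 = 4

4


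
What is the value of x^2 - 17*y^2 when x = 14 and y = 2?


x^2 - d*y^2
= 14^2 - 17*2^2
= 196 - 68
= 128

128


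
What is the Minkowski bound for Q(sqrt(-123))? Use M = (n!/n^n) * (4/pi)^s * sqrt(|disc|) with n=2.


d = -123, d mod 4 = 1, so disc(K) = d = -123; |disc(K)| = 123
Imaginary quadratic field, so n = 2, s = r2 = 1, r1 = 0
M = (n!/n^n) * (4/pi)^s * sqrt(|disc(K)|) = (2!/2^2) * (4/pi)^1 * sqrt(123)
= 0.5 * 1.273240 * 11.090537
= 7.0605

7.0605


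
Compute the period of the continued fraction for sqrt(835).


Run the CF algorithm for sqrt(835).
a_0 = floor(sqrt(835)) = 28; set m_0=0, q_0=1.
Recurrence: m' = q*a - m,  q' = (d - m'^2)/q,  a' = floor((a_0 + m')/q').
  step 1: m=28, q=51, a=1
  step 2: m=23, q=6, a=8
  step 3: m=25, q=35, a=1
  step 4: m=10, q=21, a=1
  step 5: m=11, q=34, a=1
  step 6: m=23, q=9, a=5
  step 7: m=22, q=39, a=1
  step 8: m=17, q=14, a=3
  step 9: m=25, q=15, a=3
  step 10: m=20, q=29, a=1
  step 11: m=9, q=26, a=1
  step 12: m=17, q=21, a=2
  step 13: m=25, q=10, a=5
  step 14: m=25, q=21, a=2
  step 15: m=17, q=26, a=1
  step 16: m=9, q=29, a=1
  step 17: m=20, q=15, a=3
  step 18: m=25, q=14, a=3
  step 19: m=17, q=39, a=1
  step 20: m=22, q=9, a=5
  step 21: m=23, q=34, a=1
  step 22: m=11, q=21, a=1
  step 23: m=10, q=35, a=1
  step 24: m=25, q=6, a=8
  step 25: m=23, q=51, a=1
  step 26: m=28, q=1, a=56
a_26 = 2*a_0 = 56, so the period closes here.
sqrt(835) = [28; 1, 8, 1, 1, 1, 5, 1, 3, 3, 1, 1, 2, 5, 2, 1, 1, 3, 3, 1, 5, 1, 1, 1, 8, 1, 56]
Period length = 26

26


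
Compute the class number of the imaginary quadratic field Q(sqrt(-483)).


K = Q(sqrt(-483)). d mod 4 = 1, so D = disc(K) = d = -483
h(K) equals the number of primitive reduced positive-definite forms (a, b, c) = a*x^2 + b*x*y + c*y^2 with b^2 - 4ac = D,
where reduced means |b| <= a <= c, with b >= 0 whenever |b| = a or a = c, and primitive means gcd(a, b, c) = 1.
Reduced forces 3a^2 <= |D| = 483, so 1 <= a <= 12; b must have the parity of D, and c = (b^2 - D)/(4a) must be an integer >= a.
Enumerate a = 1..12, b in [-a, a]:
  a=1: (1, 1, 121)  [1]
  a=2: none
  a=3: (3, 3, 41)  [1]
  a=4..6: none
  a=7: (7, 7, 19)  [1]
  a=8..10: none
  a=11: (11, 1, 11)  [1]
  a=12: none
Total reduced forms: 1 + 1 + 1 + 1 = 4
h = 4

4


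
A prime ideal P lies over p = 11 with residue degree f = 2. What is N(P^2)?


N(P^a) = p^(a*f)
= 11^(2*2)
= 11^4
= 14641

14641


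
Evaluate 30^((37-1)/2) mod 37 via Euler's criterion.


p = 37 is prime and the exponent is (p-1)/2 = 18, so by Euler's criterion 30^18 = (30/37) = +1 or -1 mod 37.
Compute by square-and-multiply:
  18 = 16 + 2 (binary 10010)
  Repeated squaring mod 37: 30^1 = 30, 30^2 = 12, 30^4 = 33, 30^8 = 16, 30^16 = 34
  30^18 = 30^16 * 30^2 = 34 * 12 mod 37
    34 * 12 = 408 = 1 mod 37
  30^18 = 1 mod 37
Result 1: 30 is a quadratic residue mod 37.
30^18 mod 37 = 1

1


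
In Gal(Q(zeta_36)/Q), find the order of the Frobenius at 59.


The Frobenius at p in Gal(Q(zeta_n)/Q) = (Z/nZ)* is the class of p, so its order is ord_36(59), the smallest k >= 1 with 59^k = 1 mod 36.
n = 36 = 2^2 * 3^2, phi(36) = 12; the order divides phi(n).
Divisors of 12: 1, 2, 3, 4, 6, 12
Repeated squaring mod 36: 59^1 = 23, 59^2 = 25, 59^4 = 13, 59^8 = 25
Test divisors in increasing order:
  k=1: 59^1 = 23 mod 36
  k=2: 59^2 = 25 mod 36
  k=3: 59^3 = 25 * 23 = 35 mod 36
  k=4: 59^4 = 13 mod 36
  k=6: 59^6 = 13 * 25 = 1 mod 36  <- first divisor giving 1
Order = 6

6


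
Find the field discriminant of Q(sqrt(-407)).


For K = Q(sqrt(d)) with d squarefree: disc(K) = d if d = 1 mod 4, and disc(K) = 4d if d = 2 or 3 mod 4.
Here d = -407, and d mod 4 = 1.
d = 1 mod 4 (O_K = Z[(1+sqrt(d))/2]), so disc(K) = d = -407

-407


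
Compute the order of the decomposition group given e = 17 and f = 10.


|D_P| = e * f
= 17 * 10
= 170

170


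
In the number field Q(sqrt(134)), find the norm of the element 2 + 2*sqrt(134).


N(a + b*sqrt(d)) = a^2 - d*b^2
= (2)^2 - (134)*(2)^2
= 4 - 536
= -532

-532


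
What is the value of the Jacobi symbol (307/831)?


Compute (307/831) via quadratic reciprocity:
  reciprocity: (307/831) -> -(831/307)
  reduce: (217/307)
  reciprocity: (217/307) -> +(307/217)
  reduce: (90/217)
  pull out 2: (2/217) = +1  (since 217 mod 8 = 1)
  reciprocity: (45/217) -> +(217/45)
  reduce: (37/45)
  reciprocity: (37/45) -> +(45/37)
  reduce: (8/37)
  pull out 2: (2/37) = -1  (since 37 mod 8 = 5)
  pull out 2: (2/37) = -1  (since 37 mod 8 = 5)
  pull out 2: (2/37) = -1  (since 37 mod 8 = 5)
  (1/37) = 1
Product of signs = 1

1


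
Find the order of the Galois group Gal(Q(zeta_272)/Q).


|Gal(Q(zeta_272)/Q)| = phi(272)
= 128

128


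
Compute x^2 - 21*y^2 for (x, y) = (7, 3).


x^2 - d*y^2
= 7^2 - 21*3^2
= 49 - 189
= -140

-140


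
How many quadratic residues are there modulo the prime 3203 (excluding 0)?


For prime p, the number of non-zero quadratic residues is (p-1)/2.
= (3203-1)/2
= 1601

1601


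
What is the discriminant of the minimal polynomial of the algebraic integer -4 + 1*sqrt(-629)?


The element -4 + 1*sqrt(-629) has minimal polynomial:
x^2 + 8*x + 645
Discriminant = (8)^2 - 4*(645)
= 64 - 2580
= -2516

-2516


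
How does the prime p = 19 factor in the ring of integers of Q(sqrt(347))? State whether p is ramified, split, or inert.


K = Q(sqrt(347)). Since d mod 4 = 3, disc(K) = 1388.
Check p | disc: 1388 mod 19 = 1.
p does not divide disc. Compute Legendre symbol (d/p):
5^((19-1)/2) mod 19 = 1
(d/p) = 1, so p splits: (p) = P*P' with e=1, f=1, g=2.
Therefore p is split.

split


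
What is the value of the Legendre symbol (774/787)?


p = 787 is prime, so compute (774/787) with the reciprocity algorithm (Jacobi-symbol steps: pull out 2s via (2/n), flip via reciprocity, reduce):
  pull out 2: (2/787) = -1  (since 787 mod 8 = 3)
  reciprocity: (387/787) -> -(787/387)
  reduce: (13/387)
  reciprocity: (13/387) -> +(387/13)
  reduce: (10/13)
  pull out 2: (2/13) = -1  (since 13 mod 8 = 5)
  reciprocity: (5/13) -> +(13/5)
  reduce: (3/5)
  reciprocity: (3/5) -> +(5/3)
  reduce: (2/3)
  pull out 2: (2/3) = -1  (since 3 mod 8 = 3)
  (1/3) = 1
Product of signs = 1
(774/787) = 1

1


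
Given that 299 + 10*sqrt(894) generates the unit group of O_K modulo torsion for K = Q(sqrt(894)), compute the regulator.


epsilon = 299 + 10*sqrt(894)
= 597.9983
R = ln(597.9983)
= 6.3936

6.3936


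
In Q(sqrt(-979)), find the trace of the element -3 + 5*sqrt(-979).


Tr(a + b*sqrt(d)) = (a + b*sqrt(d)) + (a - b*sqrt(d)) = 2a
= 2 * (-3)
= -6

-6


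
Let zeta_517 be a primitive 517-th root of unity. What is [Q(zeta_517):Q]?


The degree equals Euler's totient phi(517).
517 = 11 * 47
phi(517) = 460

460


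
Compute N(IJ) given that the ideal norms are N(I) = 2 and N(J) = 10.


N(IJ) = N(I) * N(J)
= 2 * 10
= 20

20


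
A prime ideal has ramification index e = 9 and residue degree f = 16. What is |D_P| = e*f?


|D_P| = e * f
= 9 * 16
= 144

144


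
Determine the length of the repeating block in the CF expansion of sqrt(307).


Run the CF algorithm for sqrt(307).
a_0 = floor(sqrt(307)) = 17; set m_0=0, q_0=1.
Recurrence: m' = q*a - m,  q' = (d - m'^2)/q,  a' = floor((a_0 + m')/q').
  step 1: m=17, q=18, a=1
  step 2: m=1, q=17, a=1
  step 3: m=16, q=3, a=11
  step 4: m=17, q=6, a=5
  step 5: m=13, q=23, a=1
  step 6: m=10, q=9, a=3
  step 7: m=17, q=2, a=17
  step 8: m=17, q=9, a=3
  step 9: m=10, q=23, a=1
  step 10: m=13, q=6, a=5
  step 11: m=17, q=3, a=11
  step 12: m=16, q=17, a=1
  step 13: m=1, q=18, a=1
  step 14: m=17, q=1, a=34
a_14 = 2*a_0 = 34, so the period closes here.
sqrt(307) = [17; 1, 1, 11, 5, 1, 3, 17, 3, 1, 5, 11, 1, 1, 34]
Period length = 14

14


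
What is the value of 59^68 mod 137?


p = 137 is prime and the exponent is (p-1)/2 = 68, so by Euler's criterion 59^68 = (59/137) = +1 or -1 mod 137.
Compute by square-and-multiply:
  68 = 64 + 4 (binary 1000100)
  Repeated squaring mod 137: 59^1 = 59, 59^2 = 56, 59^4 = 122, 59^8 = 88, 59^16 = 72, 59^32 = 115, 59^64 = 73
  59^68 = 59^64 * 59^4 = 73 * 122 mod 137
    73 * 122 = 8906 = 1 mod 137
  59^68 = 1 mod 137
Result 1: 59 is a quadratic residue mod 137.
59^68 mod 137 = 1

1


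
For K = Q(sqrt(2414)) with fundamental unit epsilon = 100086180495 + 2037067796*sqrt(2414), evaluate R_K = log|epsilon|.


epsilon = 100086180495 + 2037067796*sqrt(2414)
= 2.0017e+11
R = ln(2.0017e+11)
= 26.0224

26.0224


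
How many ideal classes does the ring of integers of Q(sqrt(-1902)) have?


K = Q(sqrt(-1902)). d mod 4 = 2, so D = disc(K) = 4d = -7608
h(K) equals the number of primitive reduced positive-definite forms (a, b, c) = a*x^2 + b*x*y + c*y^2 with b^2 - 4ac = D,
where reduced means |b| <= a <= c, with b >= 0 whenever |b| = a or a = c, and primitive means gcd(a, b, c) = 1.
Reduced forces 3a^2 <= |D| = 7608, so 1 <= a <= 50; b must have the parity of D, and c = (b^2 - D)/(4a) must be an integer >= a.
Enumerate a = 1..50, b in [-a, a]:
  a=1: (1, 0, 1902)  [1]
  a=2: (2, 0, 951)  [1]
  a=3: (3, 0, 634)  [1]
  a=4..5: none
  a=6: (6, 0, 317)  [1]
  a=7: (7, -6, 273), (7, 6, 273)  [2]
  a=8..10: none
  a=11: (11, -2, 173), (11, 2, 173)  [2]
  a=12: none
  a=13: (13, -6, 147), (13, 6, 147)  [2]
  a=14: (14, -8, 137), (14, 8, 137)  [2]
  a=15..16: none
  a=17: (17, -12, 114), (17, 12, 114)  [2]
  a=18: none
  a=19: (19, -12, 102), (19, 12, 102)  [2]
  a=20: none
  a=21: (21, -6, 91), (21, 6, 91)  [2]
  a=22: (22, -20, 91), (22, 20, 91)  [2]
  a=23..25: none
  a=26: (26, -20, 77), (26, 20, 77)  [2]
  a=27..30: none
  a=31: (31, -24, 66), (31, 24, 66)  [2]
  a=32: none
  a=33: (33, -24, 62), (33, 24, 62)  [2]
  a=34: (34, -12, 57), (34, 12, 57)  [2]
  a=35..37: none
  a=38: (38, -12, 51), (38, 12, 51)  [2]
  a=39: (39, -6, 49), (39, 6, 49)  [2]
  a=40: none
  a=41: (41, -10, 47), (41, 10, 47)  [2]
  a=42: (42, -36, 53), (42, 36, 53)  [2]
  a=43..50: none
Total reduced forms: 1 + 1 + 1 + 1 + 2 + 2 + 2 + 2 + 2 + 2 + 2 + 2 + 2 + 2 + 2 + 2 + 2 + 2 + 2 + 2 = 36
h = 36

36


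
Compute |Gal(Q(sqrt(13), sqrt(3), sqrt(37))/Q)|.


The 3 square roots of distinct primes are multiplicatively independent over Q,
so [K:Q] = 2^3 and Gal(K/Q) is isomorphic to (Z/2Z)^3.
|Gal| = 2^3 = 8

8


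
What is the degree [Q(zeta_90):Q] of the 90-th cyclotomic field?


The degree equals Euler's totient phi(90).
90 = 2 * 3^2 * 5
phi(90) = 24

24


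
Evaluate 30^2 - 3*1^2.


x^2 - d*y^2
= 30^2 - 3*1^2
= 900 - 3
= 897

897


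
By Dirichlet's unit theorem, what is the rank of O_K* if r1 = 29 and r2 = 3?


By Dirichlet's unit theorem:
rank = r1 + r2 - 1
= 29 + 3 - 1
= 31

31


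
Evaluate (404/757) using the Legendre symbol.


p = 757 is prime, so compute (404/757) with the reciprocity algorithm (Jacobi-symbol steps: pull out 2s via (2/n), flip via reciprocity, reduce):
  pull out 2: (2/757) = -1  (since 757 mod 8 = 5)
  pull out 2: (2/757) = -1  (since 757 mod 8 = 5)
  reciprocity: (101/757) -> +(757/101)
  reduce: (50/101)
  pull out 2: (2/101) = -1  (since 101 mod 8 = 5)
  reciprocity: (25/101) -> +(101/25)
  reduce: (1/25)
  (1/25) = 1
Product of signs = -1
(404/757) = -1

-1


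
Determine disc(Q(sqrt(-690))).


For K = Q(sqrt(d)) with d squarefree: disc(K) = d if d = 1 mod 4, and disc(K) = 4d if d = 2 or 3 mod 4.
Here d = -690, and d mod 4 = 2.
d = 2 mod 4, not 1 (O_K = Z[sqrt(d)]), so disc(K) = 4d = 4 * (-690) = -2760

-2760


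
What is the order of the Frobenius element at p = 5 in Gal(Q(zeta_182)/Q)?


The Frobenius at p in Gal(Q(zeta_n)/Q) = (Z/nZ)* is the class of p, so its order is ord_182(5), the smallest k >= 1 with 5^k = 1 mod 182.
n = 182 = 2 * 7 * 13, phi(182) = 72; the order divides phi(n).
Divisors of 72: 1, 2, 3, 4, 6, 8, 9, 12, 18, 24, 36, 72
Repeated squaring mod 182: 5^1 = 5, 5^2 = 25, 5^4 = 79, 5^8 = 53, 5^16 = 79, 5^32 = 53, 5^64 = 79
Test divisors in increasing order:
  k=1: 5^1 = 5 mod 182
  k=2: 5^2 = 25 mod 182
  k=3: 5^3 = 25 * 5 = 125 mod 182
  k=4: 5^4 = 79 mod 182
  k=6: 5^6 = 79 * 25 = 155 mod 182
  k=8: 5^8 = 53 mod 182
  k=9: 5^9 = 53 * 5 = 83 mod 182
  k=12: 5^12 = 53 * 79 = 1 mod 182  <- first divisor giving 1
Order = 12

12


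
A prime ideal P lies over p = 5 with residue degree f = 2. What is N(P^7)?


N(P^a) = p^(a*f)
= 5^(7*2)
= 5^14
= 6103515625

6103515625


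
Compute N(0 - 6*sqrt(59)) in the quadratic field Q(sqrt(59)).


N(a + b*sqrt(d)) = a^2 - d*b^2
= (0)^2 - (59)*(-6)^2
= 0 - 2124
= -2124

-2124


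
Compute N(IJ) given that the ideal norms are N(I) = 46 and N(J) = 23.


N(IJ) = N(I) * N(J)
= 46 * 23
= 1058

1058


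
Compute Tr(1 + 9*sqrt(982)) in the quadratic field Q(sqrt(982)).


Tr(a + b*sqrt(d)) = (a + b*sqrt(d)) + (a - b*sqrt(d)) = 2a
= 2 * (1)
= 2

2


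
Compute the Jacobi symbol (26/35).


Compute (26/35) via quadratic reciprocity:
  pull out 2: (2/35) = -1  (since 35 mod 8 = 3)
  reciprocity: (13/35) -> +(35/13)
  reduce: (9/13)
  reciprocity: (9/13) -> +(13/9)
  reduce: (4/9)
  pull out 2: (2/9) = +1  (since 9 mod 8 = 1)
  pull out 2: (2/9) = +1  (since 9 mod 8 = 1)
  (1/9) = 1
Product of signs = -1

-1


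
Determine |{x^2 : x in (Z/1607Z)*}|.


For prime p, the number of non-zero quadratic residues is (p-1)/2.
= (1607-1)/2
= 803

803


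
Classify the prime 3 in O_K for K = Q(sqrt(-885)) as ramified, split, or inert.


K = Q(sqrt(-885)). Since d mod 4 = 3, disc(K) = -3540.
Check p | disc: -3540 mod 3 = 0.
p divides disc, so p ramifies: (p) = P^2 with e=2, f=1, g=1.
Therefore p is ramified.

ramified


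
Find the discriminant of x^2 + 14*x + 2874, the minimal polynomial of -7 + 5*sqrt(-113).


The element -7 + 5*sqrt(-113) has minimal polynomial:
x^2 + 14*x + 2874
Discriminant = (14)^2 - 4*(2874)
= 196 - 11496
= -11300

-11300


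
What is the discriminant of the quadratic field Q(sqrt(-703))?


For K = Q(sqrt(d)) with d squarefree: disc(K) = d if d = 1 mod 4, and disc(K) = 4d if d = 2 or 3 mod 4.
Here d = -703, and d mod 4 = 1.
d = 1 mod 4 (O_K = Z[(1+sqrt(d))/2]), so disc(K) = d = -703

-703


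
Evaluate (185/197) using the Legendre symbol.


p = 197 is prime, so compute (185/197) with the reciprocity algorithm (Jacobi-symbol steps: pull out 2s via (2/n), flip via reciprocity, reduce):
  reciprocity: (185/197) -> +(197/185)
  reduce: (12/185)
  pull out 2: (2/185) = +1  (since 185 mod 8 = 1)
  pull out 2: (2/185) = +1  (since 185 mod 8 = 1)
  reciprocity: (3/185) -> +(185/3)
  reduce: (2/3)
  pull out 2: (2/3) = -1  (since 3 mod 8 = 3)
  (1/3) = 1
Product of signs = -1
(185/197) = -1

-1
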